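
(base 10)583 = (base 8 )1107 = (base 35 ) gn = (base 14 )2d9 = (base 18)1e7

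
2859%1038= 783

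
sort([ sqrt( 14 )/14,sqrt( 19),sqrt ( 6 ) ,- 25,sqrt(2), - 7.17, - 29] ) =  [ - 29,-25, - 7.17,sqrt(14)/14, sqrt (2),sqrt( 6), sqrt( 19 ) ] 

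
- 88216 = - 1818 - 86398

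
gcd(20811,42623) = 7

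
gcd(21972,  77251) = 1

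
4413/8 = 4413/8 = 551.62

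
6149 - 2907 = 3242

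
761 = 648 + 113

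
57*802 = 45714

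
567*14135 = 8014545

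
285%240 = 45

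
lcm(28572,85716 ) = 85716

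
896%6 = 2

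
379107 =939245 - 560138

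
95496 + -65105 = 30391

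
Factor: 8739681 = 3^1*67^1*43481^1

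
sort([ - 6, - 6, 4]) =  [ - 6, - 6,4] 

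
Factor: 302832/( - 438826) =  - 216/313 = -2^3 * 3^3*313^ ( - 1)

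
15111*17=256887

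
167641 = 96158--71483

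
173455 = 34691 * 5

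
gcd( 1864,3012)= 4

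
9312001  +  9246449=18558450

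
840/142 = 5  +  65/71 = 5.92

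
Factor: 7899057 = 3^2*43^1*20411^1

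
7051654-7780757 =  - 729103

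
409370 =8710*47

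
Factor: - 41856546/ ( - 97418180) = 20928273/48709090 = 2^ ( - 1)*3^1*5^(-1)*37^1*167^1*661^ ( - 1 )*1129^1*7369^ ( - 1 ) 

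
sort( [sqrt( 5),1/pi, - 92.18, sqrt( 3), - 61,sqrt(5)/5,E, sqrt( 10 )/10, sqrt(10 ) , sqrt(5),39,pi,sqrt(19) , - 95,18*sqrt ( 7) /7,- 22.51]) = [ - 95, - 92.18, - 61,-22.51,sqrt( 10 )/10, 1/pi, sqrt(5) /5, sqrt( 3),sqrt (5 ), sqrt( 5 ), E, pi, sqrt( 10),sqrt(19), 18*sqrt( 7) /7, 39]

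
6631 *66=437646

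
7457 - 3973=3484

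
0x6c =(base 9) 130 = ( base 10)108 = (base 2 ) 1101100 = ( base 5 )413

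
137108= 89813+47295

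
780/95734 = 390/47867= 0.01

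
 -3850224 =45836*( - 84)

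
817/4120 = 817/4120  =  0.20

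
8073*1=8073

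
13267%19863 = 13267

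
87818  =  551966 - 464148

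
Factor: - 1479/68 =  - 87/4 = - 2^( - 2)*3^1*29^1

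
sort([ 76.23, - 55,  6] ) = [ - 55,6 , 76.23]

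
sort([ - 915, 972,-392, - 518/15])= [ - 915, - 392,-518/15, 972]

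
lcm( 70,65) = 910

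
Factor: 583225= 5^2*41^1* 569^1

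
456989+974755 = 1431744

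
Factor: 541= 541^1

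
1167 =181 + 986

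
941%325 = 291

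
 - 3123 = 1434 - 4557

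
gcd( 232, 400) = 8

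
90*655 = 58950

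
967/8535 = 967/8535  =  0.11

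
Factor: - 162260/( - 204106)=190/239 = 2^1*5^1*19^1*239^(-1)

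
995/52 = 19+7/52 = 19.13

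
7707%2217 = 1056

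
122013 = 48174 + 73839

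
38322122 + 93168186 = 131490308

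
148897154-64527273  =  84369881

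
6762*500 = 3381000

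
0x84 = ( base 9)156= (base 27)4o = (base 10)132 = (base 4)2010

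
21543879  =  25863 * 833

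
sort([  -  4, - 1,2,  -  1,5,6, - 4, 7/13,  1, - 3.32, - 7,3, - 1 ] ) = [ - 7, - 4, - 4, -3.32, - 1,-1,  -  1,7/13,1 , 2,3, 5,6]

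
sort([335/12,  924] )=[335/12, 924 ] 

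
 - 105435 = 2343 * ( - 45 )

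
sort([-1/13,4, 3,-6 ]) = [ - 6, - 1/13, 3,  4 ]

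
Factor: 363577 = 363577^1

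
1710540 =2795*612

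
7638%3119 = 1400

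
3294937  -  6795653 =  - 3500716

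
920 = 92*10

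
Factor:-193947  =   - 3^1*13^1*4973^1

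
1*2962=2962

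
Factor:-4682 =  - 2^1 * 2341^1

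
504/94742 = 252/47371 = 0.01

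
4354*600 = 2612400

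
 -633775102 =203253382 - 837028484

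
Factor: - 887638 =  -2^1*17^1*26107^1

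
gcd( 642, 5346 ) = 6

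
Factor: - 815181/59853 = -71^ ( - 1)*967^1 = - 967/71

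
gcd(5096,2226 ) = 14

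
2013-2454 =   -  441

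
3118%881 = 475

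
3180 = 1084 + 2096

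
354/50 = 7 + 2/25 = 7.08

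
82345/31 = 82345/31 = 2656.29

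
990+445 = 1435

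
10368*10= 103680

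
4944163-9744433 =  - 4800270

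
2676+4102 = 6778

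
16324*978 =15964872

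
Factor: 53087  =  53087^1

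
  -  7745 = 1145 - 8890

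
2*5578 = 11156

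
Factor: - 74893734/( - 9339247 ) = 2^1*3^4 * 29^( - 1 )*307^( - 1) * 1049^( - 1 )*462307^1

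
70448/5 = 70448/5 = 14089.60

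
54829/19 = 2885+14/19  =  2885.74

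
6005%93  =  53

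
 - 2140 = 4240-6380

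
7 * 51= 357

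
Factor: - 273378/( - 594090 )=283/615 = 3^( - 1 )*5^( - 1)*41^( - 1 ) * 283^1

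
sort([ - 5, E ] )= [ - 5, E ] 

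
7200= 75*96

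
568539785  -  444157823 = 124381962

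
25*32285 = 807125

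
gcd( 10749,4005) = 3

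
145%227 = 145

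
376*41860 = 15739360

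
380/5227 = 380/5227 =0.07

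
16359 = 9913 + 6446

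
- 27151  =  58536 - 85687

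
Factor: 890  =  2^1* 5^1*89^1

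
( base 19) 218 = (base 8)1355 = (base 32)ND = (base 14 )3b7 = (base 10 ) 749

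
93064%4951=3946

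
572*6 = 3432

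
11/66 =1/6 = 0.17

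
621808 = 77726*8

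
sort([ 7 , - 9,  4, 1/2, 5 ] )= [  -  9, 1/2,4, 5,7 ] 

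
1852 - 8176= - 6324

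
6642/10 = 3321/5 = 664.20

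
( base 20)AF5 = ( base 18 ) d53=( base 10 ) 4305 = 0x10d1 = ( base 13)1C62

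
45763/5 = 9152 + 3/5 =9152.60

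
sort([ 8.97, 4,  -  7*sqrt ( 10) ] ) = [ - 7 * sqrt(10 ), 4,8.97] 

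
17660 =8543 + 9117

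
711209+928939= 1640148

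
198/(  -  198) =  - 1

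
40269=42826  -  2557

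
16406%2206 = 964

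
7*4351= 30457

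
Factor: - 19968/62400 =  - 2^3*5^(-2) = - 8/25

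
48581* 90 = 4372290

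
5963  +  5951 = 11914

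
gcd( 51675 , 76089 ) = 39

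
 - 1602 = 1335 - 2937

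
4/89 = 4/89 = 0.04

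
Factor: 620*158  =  2^3 *5^1*31^1*79^1 = 97960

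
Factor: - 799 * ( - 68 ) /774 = 2^1 * 3^(-2)*17^2*43^(-1) * 47^1=27166/387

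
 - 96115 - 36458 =  -  132573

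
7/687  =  7/687 = 0.01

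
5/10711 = 5/10711  =  0.00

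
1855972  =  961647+894325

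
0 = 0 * 49884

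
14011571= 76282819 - 62271248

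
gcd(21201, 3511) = 1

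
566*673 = 380918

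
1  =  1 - 0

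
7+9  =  16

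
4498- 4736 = -238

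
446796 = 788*567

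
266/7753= 266/7753 = 0.03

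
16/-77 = - 1 + 61/77 =-0.21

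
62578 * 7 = 438046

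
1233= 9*137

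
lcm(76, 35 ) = 2660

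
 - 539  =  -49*11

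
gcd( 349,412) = 1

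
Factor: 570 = 2^1*3^1 * 5^1*19^1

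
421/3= 421/3 = 140.33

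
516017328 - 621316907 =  - 105299579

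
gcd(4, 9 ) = 1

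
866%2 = 0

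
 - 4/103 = - 4/103 = - 0.04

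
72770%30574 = 11622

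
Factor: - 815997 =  - 3^1*7^3*13^1*61^1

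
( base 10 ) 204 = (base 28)78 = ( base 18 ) B6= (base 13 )129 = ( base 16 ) cc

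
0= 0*270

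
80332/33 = 80332/33 = 2434.30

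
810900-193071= 617829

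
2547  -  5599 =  - 3052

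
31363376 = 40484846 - 9121470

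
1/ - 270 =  - 1  +  269/270  =  - 0.00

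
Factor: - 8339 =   -  31^1*269^1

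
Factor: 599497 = 487^1*1231^1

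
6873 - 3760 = 3113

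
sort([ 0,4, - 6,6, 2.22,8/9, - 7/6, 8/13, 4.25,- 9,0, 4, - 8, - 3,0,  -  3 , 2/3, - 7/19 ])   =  [ - 9, - 8, - 6 , - 3,  -  3,-7/6, -7/19,  0, 0,0,8/13,2/3, 8/9,2.22,4,4,4.25,6 ]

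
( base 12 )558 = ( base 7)2204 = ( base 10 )788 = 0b1100010100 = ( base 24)18K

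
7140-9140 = -2000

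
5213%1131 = 689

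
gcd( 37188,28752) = 12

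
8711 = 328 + 8383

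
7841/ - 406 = -7841/406 = -19.31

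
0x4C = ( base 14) 56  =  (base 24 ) 34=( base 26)2o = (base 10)76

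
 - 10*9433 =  - 94330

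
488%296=192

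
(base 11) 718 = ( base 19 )27B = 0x362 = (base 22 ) 1h8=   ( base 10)866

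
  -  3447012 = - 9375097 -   -  5928085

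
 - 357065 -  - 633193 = 276128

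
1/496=1/496   =  0.00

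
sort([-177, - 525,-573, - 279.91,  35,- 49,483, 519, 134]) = [ -573,-525, - 279.91,- 177, - 49, 35,134 , 483, 519] 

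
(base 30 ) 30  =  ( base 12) 76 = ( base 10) 90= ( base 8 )132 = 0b1011010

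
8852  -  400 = 8452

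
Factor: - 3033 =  - 3^2*337^1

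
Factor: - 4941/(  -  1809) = 3^1*61^1*67^( - 1)=183/67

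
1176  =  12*98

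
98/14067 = 98/14067 =0.01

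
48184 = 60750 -12566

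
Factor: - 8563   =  -8563^1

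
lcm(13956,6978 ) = 13956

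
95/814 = 95/814 = 0.12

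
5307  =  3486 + 1821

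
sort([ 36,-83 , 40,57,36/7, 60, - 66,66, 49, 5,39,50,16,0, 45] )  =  [  -  83, - 66,0,5,  36/7,16,36, 39 , 40,45,  49 , 50,57,60,66]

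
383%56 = 47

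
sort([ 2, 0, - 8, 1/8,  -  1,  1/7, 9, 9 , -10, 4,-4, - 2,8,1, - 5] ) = [ - 10 , - 8, - 5, - 4, - 2,  -  1, 0, 1/8,1/7, 1, 2,  4, 8, 9,9 ] 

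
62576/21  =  2979+17/21= 2979.81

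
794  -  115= 679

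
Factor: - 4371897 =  - 3^1*73^1*19963^1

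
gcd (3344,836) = 836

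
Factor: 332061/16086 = 289/14 = 2^ (  -  1)*7^( - 1) * 17^2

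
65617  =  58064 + 7553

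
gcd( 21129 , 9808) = 1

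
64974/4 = 32487/2 = 16243.50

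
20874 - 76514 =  - 55640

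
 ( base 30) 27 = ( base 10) 67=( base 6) 151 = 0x43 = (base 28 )2B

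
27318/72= 379 +5/12 = 379.42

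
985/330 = 197/66 = 2.98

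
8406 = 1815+6591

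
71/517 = 71/517 = 0.14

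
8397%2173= 1878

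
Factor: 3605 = 5^1*7^1*103^1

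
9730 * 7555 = 73510150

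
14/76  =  7/38 = 0.18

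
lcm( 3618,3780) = 253260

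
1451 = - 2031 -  - 3482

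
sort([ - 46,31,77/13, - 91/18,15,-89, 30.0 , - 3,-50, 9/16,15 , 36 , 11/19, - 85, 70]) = [ - 89, - 85, - 50, - 46,-91/18, - 3, 9/16,  11/19, 77/13,15,15, 30.0,31,36, 70]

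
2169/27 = 80+1/3  =  80.33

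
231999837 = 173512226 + 58487611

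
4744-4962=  - 218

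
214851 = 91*2361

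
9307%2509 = 1780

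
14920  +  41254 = 56174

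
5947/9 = 5947/9= 660.78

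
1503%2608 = 1503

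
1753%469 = 346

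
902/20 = 45 + 1/10 = 45.10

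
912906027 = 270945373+641960654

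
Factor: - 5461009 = -109^1*50101^1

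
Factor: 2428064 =2^5* 23^1*3299^1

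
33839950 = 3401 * 9950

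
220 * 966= 212520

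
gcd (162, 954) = 18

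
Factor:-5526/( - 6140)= 2^( - 1)*3^2 * 5^( - 1 ) = 9/10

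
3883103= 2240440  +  1642663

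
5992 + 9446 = 15438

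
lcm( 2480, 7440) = 7440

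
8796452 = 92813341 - 84016889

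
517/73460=517/73460  =  0.01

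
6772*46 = 311512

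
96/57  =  1 + 13/19 = 1.68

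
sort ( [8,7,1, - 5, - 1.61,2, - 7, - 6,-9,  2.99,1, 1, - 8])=[ - 9, - 8, - 7, - 6,-5, - 1.61,1, 1, 1,2,2.99,7,8]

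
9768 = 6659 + 3109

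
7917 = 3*2639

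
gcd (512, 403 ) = 1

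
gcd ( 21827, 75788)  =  1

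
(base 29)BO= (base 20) H3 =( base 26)D5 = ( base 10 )343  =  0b101010111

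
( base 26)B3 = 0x121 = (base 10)289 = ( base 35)89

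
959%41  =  16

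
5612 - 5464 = 148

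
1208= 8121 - 6913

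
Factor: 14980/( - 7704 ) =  - 35/18 = - 2^( - 1)*3^( - 2)*5^1*7^1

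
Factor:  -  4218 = - 2^1 * 3^1*19^1*37^1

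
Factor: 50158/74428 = 31/46  =  2^( - 1)*23^(-1)*31^1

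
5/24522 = 5/24522=0.00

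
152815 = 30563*5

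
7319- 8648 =-1329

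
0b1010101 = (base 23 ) 3G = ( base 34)2h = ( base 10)85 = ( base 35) 2F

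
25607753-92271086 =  - 66663333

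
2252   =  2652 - 400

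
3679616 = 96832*38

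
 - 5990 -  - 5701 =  - 289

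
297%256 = 41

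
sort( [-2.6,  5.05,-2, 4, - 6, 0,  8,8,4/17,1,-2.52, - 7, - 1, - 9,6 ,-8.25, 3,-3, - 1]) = [-9, -8.25, - 7, - 6, - 3, - 2.6,-2.52,-2 , - 1, - 1, 0, 4/17,1 , 3, 4, 5.05, 6,8,8] 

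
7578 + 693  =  8271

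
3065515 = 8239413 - 5173898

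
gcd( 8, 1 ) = 1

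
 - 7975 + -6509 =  - 14484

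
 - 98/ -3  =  98/3 = 32.67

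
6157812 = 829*7428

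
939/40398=313/13466 =0.02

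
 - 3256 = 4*( - 814) 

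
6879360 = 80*85992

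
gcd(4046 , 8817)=1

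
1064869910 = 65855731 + 999014179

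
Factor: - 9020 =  -2^2*5^1*11^1*41^1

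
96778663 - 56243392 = 40535271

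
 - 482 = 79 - 561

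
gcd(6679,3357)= 1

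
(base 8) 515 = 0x14d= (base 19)HA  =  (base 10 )333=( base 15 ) 173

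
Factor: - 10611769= - 7^1*191^1*7937^1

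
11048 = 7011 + 4037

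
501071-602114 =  - 101043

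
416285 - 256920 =159365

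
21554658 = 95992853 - 74438195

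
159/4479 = 53/1493 = 0.04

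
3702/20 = 1851/10 =185.10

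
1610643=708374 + 902269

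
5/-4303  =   - 1 + 4298/4303  =  - 0.00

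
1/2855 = 1/2855 = 0.00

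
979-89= 890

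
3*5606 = 16818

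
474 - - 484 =958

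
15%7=1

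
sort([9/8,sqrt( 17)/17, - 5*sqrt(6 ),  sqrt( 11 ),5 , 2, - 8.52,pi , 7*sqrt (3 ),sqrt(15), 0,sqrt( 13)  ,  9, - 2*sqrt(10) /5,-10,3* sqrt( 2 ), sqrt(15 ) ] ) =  [ - 5*sqrt( 6),-10, - 8.52, - 2*sqrt( 10) /5,0,sqrt ( 17 ) /17,  9/8,2,pi,sqrt( 11), sqrt( 13),sqrt( 15),sqrt(15 ),3*sqrt( 2 ),5, 9, 7*sqrt(3 )] 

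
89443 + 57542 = 146985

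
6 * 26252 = 157512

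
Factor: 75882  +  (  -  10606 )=2^2*16319^1 = 65276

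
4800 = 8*600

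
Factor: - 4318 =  - 2^1*17^1 * 127^1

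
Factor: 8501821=8501821^1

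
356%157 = 42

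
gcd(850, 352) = 2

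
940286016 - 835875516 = 104410500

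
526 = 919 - 393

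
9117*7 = 63819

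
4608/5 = 921 + 3/5 = 921.60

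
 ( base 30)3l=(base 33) 3c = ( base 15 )76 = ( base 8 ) 157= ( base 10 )111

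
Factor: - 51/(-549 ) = 3^( - 1)*17^1*61^ ( - 1 )=17/183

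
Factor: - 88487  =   - 7^1*12641^1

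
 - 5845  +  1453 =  - 4392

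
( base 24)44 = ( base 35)2u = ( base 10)100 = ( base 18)5a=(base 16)64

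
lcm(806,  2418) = 2418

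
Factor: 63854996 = 2^2 * 15963749^1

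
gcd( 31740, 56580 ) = 1380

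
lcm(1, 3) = 3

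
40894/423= 96+286/423= 96.68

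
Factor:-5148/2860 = -3^2*5^( - 1) = -  9/5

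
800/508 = 200/127 = 1.57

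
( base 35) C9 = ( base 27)fo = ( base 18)15F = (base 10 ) 429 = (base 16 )1AD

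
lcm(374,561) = 1122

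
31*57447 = 1780857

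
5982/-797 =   -  5982/797 = - 7.51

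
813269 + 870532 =1683801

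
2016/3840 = 21/40 =0.53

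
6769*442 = 2991898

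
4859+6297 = 11156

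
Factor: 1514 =2^1*757^1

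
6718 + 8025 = 14743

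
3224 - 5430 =- 2206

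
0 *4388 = 0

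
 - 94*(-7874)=740156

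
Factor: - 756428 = -2^2*19^1*37^1*269^1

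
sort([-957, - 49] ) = [ - 957, - 49 ] 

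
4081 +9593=13674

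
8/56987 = 8/56987 = 0.00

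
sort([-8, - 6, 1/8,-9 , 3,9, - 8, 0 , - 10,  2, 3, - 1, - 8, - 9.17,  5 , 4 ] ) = [ - 10, - 9.17, - 9,- 8, - 8, - 8 ,  -  6, - 1, 0, 1/8  ,  2, 3,  3,4,5, 9 ]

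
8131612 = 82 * 99166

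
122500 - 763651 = -641151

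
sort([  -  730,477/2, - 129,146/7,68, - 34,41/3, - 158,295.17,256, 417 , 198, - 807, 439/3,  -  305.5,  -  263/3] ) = [ - 807,  -  730,-305.5,-158, - 129,-263/3, - 34,41/3, 146/7,68 , 439/3, 198, 477/2,256,295.17, 417] 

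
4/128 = 1/32 = 0.03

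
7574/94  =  80 + 27/47=80.57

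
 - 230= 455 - 685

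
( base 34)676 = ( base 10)7180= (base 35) 5U5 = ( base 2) 1110000001100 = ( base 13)3364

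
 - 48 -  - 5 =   -  43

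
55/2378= 55/2378 = 0.02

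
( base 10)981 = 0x3D5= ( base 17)36C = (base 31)10K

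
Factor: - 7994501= - 23^1*347587^1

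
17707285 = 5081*3485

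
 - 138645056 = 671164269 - 809809325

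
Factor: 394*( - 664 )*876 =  - 229175616= -  2^6  *  3^1*73^1 * 83^1*197^1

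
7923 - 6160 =1763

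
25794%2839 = 243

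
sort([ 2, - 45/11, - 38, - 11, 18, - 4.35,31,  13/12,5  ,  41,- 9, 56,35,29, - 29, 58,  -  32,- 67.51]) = [ - 67.51, - 38, - 32, - 29 , - 11, - 9, - 4.35, - 45/11,13/12,2,5,18,29,31,35 , 41,56 , 58 ]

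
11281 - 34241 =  - 22960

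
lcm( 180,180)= 180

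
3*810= 2430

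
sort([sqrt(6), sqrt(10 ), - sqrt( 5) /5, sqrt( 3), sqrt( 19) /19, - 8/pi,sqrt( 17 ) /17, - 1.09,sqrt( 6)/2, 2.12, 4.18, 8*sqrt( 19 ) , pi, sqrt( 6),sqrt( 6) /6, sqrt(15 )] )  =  [ - 8/pi, - 1.09, - sqrt( 5 ) /5, sqrt(19) /19,sqrt( 17) /17, sqrt( 6 ) /6, sqrt( 6)/2, sqrt( 3 ),2.12,  sqrt( 6), sqrt( 6) , pi , sqrt( 10 ) , sqrt(15), 4.18,8 *sqrt(19)] 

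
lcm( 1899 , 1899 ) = 1899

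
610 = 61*10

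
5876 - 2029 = 3847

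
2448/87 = 28+4/29 = 28.14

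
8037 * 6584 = 52915608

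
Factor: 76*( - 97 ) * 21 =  - 2^2*3^1 * 7^1*19^1*97^1 = - 154812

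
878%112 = 94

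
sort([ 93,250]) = [ 93, 250 ]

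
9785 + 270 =10055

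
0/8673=0  =  0.00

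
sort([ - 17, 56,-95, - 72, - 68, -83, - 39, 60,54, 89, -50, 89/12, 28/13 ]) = [- 95, - 83,- 72,  -  68,  -  50, - 39 , - 17, 28/13, 89/12, 54 , 56,60, 89]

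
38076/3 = 12692 =12692.00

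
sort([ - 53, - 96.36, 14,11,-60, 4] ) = [ - 96.36, - 60,-53,4,  11,  14] 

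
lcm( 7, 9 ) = 63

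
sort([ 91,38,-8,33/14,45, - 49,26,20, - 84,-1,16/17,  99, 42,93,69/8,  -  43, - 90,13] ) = [ - 90, - 84, - 49,- 43,-8, - 1,16/17,33/14, 69/8,13, 20,26, 38,42 , 45, 91,93, 99]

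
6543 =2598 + 3945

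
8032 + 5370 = 13402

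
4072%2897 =1175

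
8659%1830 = 1339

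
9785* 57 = 557745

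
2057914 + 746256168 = 748314082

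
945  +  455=1400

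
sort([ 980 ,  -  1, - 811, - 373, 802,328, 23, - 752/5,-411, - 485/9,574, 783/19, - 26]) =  [ - 811, - 411, - 373, - 752/5 , - 485/9, - 26, - 1,23, 783/19, 328, 574, 802, 980 ] 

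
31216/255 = 31216/255  =  122.42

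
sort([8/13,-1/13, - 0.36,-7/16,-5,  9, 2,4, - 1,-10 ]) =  [-10, - 5, - 1,- 7/16, - 0.36,-1/13, 8/13,2, 4,9 ]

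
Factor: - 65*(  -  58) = 2^1*5^1*13^1*29^1= 3770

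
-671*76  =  - 50996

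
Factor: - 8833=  - 11^2*73^1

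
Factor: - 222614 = -2^1*7^1 * 15901^1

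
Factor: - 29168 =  - 2^4*1823^1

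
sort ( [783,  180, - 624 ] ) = [ - 624,  180, 783] 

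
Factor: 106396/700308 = 67/441= 3^ ( - 2 ) *7^ ( - 2)*67^1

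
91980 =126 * 730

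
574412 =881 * 652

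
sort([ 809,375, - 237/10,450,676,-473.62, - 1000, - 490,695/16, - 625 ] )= [ - 1000,  -  625, - 490, - 473.62, - 237/10,695/16,375  ,  450, 676,809] 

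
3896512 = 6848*569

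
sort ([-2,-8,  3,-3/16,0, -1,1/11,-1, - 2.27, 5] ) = [ - 8, - 2.27,- 2,  -  1,-1, - 3/16,0,1/11,3,5] 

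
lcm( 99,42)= 1386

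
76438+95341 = 171779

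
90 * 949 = 85410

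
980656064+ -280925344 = 699730720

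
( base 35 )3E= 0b1110111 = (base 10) 119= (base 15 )7e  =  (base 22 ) 59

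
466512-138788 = 327724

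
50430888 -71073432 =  - 20642544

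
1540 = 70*22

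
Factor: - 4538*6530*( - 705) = 2^2*3^1*5^2*47^1*653^1*2269^1 = 20891363700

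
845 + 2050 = 2895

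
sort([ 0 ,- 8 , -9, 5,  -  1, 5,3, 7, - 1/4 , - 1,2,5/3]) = [- 9, - 8, - 1,  -  1,  -  1/4, 0,5/3,2,3 , 5,5, 7]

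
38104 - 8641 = 29463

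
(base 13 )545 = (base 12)632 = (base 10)902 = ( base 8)1606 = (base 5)12102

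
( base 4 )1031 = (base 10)77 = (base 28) 2L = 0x4d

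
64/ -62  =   - 2 + 30/31 = - 1.03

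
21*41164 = 864444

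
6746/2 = 3373= 3373.00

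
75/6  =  25/2= 12.50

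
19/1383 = 19/1383 = 0.01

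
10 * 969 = 9690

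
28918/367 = 28918/367 = 78.80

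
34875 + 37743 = 72618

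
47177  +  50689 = 97866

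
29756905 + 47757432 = 77514337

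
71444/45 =1587 + 29/45 =1587.64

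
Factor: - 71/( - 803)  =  11^( - 1)*71^1*73^(-1 )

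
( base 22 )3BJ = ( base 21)3ic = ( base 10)1713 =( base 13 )a1a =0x6B1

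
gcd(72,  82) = 2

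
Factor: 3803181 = 3^1*  1267727^1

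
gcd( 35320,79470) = 8830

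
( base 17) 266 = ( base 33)KQ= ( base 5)10221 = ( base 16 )2AE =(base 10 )686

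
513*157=80541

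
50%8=2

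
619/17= 619/17 = 36.41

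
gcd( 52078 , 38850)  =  2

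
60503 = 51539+8964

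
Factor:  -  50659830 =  - 2^1*3^4* 5^1 * 13^1*17^1*283^1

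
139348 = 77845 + 61503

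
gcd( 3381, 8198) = 1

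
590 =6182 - 5592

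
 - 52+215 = 163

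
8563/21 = 8563/21 = 407.76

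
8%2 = 0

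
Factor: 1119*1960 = 2193240 = 2^3*3^1*5^1*7^2*373^1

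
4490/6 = 748 + 1/3 = 748.33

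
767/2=767/2=383.50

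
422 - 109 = 313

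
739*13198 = 9753322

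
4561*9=41049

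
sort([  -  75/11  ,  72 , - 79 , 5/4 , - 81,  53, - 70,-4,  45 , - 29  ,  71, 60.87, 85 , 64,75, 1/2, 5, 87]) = [ - 81, - 79, - 70, - 29,-75/11, - 4,  1/2, 5/4, 5 , 45, 53,60.87, 64, 71 , 72,75, 85, 87]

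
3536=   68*52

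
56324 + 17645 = 73969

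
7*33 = 231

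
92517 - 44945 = 47572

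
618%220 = 178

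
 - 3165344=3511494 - 6676838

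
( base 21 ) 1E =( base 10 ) 35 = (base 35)10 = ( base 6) 55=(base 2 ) 100011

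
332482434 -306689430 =25793004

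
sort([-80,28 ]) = [-80,28 ] 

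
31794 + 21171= 52965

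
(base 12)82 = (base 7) 200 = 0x62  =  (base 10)98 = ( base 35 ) 2s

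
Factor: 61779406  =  2^1*13^1*2376131^1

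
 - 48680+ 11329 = - 37351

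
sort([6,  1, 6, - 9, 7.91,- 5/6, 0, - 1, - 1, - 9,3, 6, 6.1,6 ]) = [ - 9,-9, - 1, -1 ,-5/6, 0, 1,3  ,  6,6, 6, 6,  6.1, 7.91]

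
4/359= 4/359 = 0.01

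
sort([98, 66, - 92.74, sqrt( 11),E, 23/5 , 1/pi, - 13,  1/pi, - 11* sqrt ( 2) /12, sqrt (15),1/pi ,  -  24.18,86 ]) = [ -92.74, - 24.18, - 13 , - 11*sqrt (2) /12,1/pi,1/pi, 1/pi, E,sqrt( 11),sqrt(15),  23/5, 66,86, 98] 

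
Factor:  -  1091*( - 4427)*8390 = 40522500230 = 2^1*5^1*19^1  *233^1*839^1*1091^1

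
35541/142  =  35541/142 = 250.29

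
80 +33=113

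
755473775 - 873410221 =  - 117936446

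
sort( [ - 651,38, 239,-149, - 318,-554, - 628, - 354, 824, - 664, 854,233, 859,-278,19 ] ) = [-664,- 651, - 628, - 554,- 354 ,  -  318, - 278, -149,  19, 38,233, 239, 824, 854, 859 ]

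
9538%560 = 18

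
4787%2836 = 1951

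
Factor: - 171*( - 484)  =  82764=2^2*3^2*11^2*19^1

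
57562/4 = 28781/2 = 14390.50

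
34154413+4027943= 38182356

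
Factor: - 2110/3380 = - 2^( - 1 )*13^(-2 )*211^1 = - 211/338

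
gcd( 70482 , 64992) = 6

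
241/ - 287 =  - 241/287=-0.84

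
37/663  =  37/663=0.06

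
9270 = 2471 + 6799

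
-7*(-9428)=65996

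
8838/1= 8838 = 8838.00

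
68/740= 17/185 = 0.09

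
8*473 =3784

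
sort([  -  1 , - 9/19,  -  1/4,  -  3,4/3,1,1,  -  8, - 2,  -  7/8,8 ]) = [ - 8, - 3 , - 2 , -1, - 7/8  , - 9/19,  -  1/4, 1,  1, 4/3,8]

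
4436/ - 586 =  - 8 +126/293 = - 7.57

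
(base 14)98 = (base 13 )a4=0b10000110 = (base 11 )112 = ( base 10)134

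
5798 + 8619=14417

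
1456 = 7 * 208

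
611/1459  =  611/1459 =0.42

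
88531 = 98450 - 9919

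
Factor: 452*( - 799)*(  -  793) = 286390364 = 2^2*13^1*17^1 * 47^1*61^1*113^1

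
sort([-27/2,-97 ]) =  [ - 97,-27/2 ]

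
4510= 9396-4886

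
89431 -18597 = 70834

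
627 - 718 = -91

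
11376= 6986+4390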